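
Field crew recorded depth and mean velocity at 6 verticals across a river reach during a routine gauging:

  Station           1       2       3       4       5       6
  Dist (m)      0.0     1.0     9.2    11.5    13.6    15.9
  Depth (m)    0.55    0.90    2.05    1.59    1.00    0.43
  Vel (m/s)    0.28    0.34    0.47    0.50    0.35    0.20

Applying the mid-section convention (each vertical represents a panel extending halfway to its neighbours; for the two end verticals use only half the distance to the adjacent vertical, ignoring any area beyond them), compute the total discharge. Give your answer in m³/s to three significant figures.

9.16 m³/s

w_1 = (1.0 − 0.0)/2 = 0.5 m; q_1 = 0.28 × 0.55 × 0.5 = 0.07700 m³/s
w_2 = (9.2 − 0.0)/2 = 4.6 m; q_2 = 0.34 × 0.90 × 4.6 = 1.408 m³/s
w_3 = (11.5 − 1.0)/2 = 5.25 m; q_3 = 0.47 × 2.05 × 5.25 = 5.058 m³/s
w_4 = (13.6 − 9.2)/2 = 2.2 m; q_4 = 0.50 × 1.59 × 2.2 = 1.749 m³/s
w_5 = (15.9 − 11.5)/2 = 2.2 m; q_5 = 0.35 × 1.00 × 2.2 = 0.7700 m³/s
w_6 = (15.9 − 13.6)/2 = 1.15 m; q_6 = 0.20 × 0.43 × 1.15 = 0.09890 m³/s
Q = Σ qᵢ = 9.161 m³/s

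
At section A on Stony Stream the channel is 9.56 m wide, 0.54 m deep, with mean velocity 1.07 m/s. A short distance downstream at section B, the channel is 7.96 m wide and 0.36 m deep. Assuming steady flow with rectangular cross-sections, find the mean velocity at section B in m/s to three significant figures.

Q = A₁V₁ = (9.56×0.54) × 1.07 = 5.524 m³/s
A₂ = 7.96 × 0.36 = 2.866 m²
V₂ = Q/A₂ = 5.524/2.866 = 1.928 m/s

1.93 m/s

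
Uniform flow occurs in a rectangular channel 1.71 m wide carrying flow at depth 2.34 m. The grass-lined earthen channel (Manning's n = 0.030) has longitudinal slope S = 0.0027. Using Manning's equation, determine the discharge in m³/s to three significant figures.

A = b·y = 1.71 × 2.34 = 4.001 m²
P = b + 2y = 1.71 + 2×2.34 = 6.390 m
R = A/P = 4.001/6.390 = 0.6262 m
Q = (1/n)·A·R^(2/3)·S^(1/2) = (1/0.030) × 4.001 × 0.6262^(2/3) × 0.0027^(1/2) = 5.073 m³/s

5.07 m³/s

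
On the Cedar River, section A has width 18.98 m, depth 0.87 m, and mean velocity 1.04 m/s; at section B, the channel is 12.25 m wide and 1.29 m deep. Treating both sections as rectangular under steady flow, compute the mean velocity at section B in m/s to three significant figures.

Q = A₁V₁ = (18.98×0.87) × 1.04 = 17.17 m³/s
A₂ = 12.25 × 1.29 = 15.80 m²
V₂ = Q/A₂ = 17.17/15.80 = 1.087 m/s

1.09 m/s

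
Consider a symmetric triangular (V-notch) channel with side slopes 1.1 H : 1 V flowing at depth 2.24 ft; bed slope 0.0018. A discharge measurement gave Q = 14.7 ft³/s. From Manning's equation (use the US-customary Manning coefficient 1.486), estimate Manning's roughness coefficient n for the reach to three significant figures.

0.0209

A = z·y² = 1.1×2.24² = 5.519 ft²
P = 2y√(1+z²) = 2×2.24×√(1+1.1²) = 6.660 ft
R = A/P = 5.519/6.660 = 0.8287 ft
n = (1.486/Q)·A·R^(2/3)·S^(1/2) = (1.486/14.7) × 5.519 × 0.8823 × 0.04243 = 0.02089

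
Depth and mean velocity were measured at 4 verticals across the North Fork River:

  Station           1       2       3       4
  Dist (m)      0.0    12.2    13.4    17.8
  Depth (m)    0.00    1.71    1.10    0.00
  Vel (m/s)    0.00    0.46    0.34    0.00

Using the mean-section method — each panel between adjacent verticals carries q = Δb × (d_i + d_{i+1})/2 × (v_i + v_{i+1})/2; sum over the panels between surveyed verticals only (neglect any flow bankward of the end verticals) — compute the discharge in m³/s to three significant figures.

Panel 1-2: Δb = 12.2 m, d̄ = (0.00+1.71)/2 = 0.855, v̄ = (0.00+0.46)/2 = 0.23 → q = 12.2×0.855×0.23 = 2.399 m³/s
Panel 2-3: Δb = 1.2 m, d̄ = (1.71+1.10)/2 = 1.405, v̄ = (0.46+0.34)/2 = 0.4 → q = 1.2×1.405×0.4 = 0.6744 m³/s
Panel 3-4: Δb = 4.4 m, d̄ = (1.10+0.00)/2 = 0.55, v̄ = (0.34+0.00)/2 = 0.17 → q = 4.4×0.55×0.17 = 0.4114 m³/s
Q = Σ q = 3.485 m³/s

3.48 m³/s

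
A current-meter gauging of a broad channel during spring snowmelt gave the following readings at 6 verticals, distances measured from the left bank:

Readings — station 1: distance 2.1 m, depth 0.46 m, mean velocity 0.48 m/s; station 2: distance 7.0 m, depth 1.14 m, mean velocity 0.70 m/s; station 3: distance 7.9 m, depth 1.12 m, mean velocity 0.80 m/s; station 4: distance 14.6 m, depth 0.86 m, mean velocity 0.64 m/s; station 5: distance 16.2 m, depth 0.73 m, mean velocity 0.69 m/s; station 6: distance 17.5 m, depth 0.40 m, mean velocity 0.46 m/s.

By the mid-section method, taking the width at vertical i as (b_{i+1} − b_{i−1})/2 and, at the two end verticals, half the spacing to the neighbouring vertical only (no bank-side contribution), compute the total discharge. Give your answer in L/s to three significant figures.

w_1 = (7.0 − 2.1)/2 = 2.45 m; q_1 = 0.48 × 0.46 × 2.45 = 0.5410 m³/s
w_2 = (7.9 − 2.1)/2 = 2.9 m; q_2 = 0.70 × 1.14 × 2.9 = 2.314 m³/s
w_3 = (14.6 − 7.0)/2 = 3.8 m; q_3 = 0.80 × 1.12 × 3.8 = 3.405 m³/s
w_4 = (16.2 − 7.9)/2 = 4.15 m; q_4 = 0.64 × 0.86 × 4.15 = 2.284 m³/s
w_5 = (17.5 − 14.6)/2 = 1.45 m; q_5 = 0.69 × 0.73 × 1.45 = 0.7304 m³/s
w_6 = (17.5 − 16.2)/2 = 0.65 m; q_6 = 0.46 × 0.40 × 0.65 = 0.1196 m³/s
Q = Σ qᵢ = 9.394 m³/s
= 9.394 × 1000 = 9394 L/s

9390 L/s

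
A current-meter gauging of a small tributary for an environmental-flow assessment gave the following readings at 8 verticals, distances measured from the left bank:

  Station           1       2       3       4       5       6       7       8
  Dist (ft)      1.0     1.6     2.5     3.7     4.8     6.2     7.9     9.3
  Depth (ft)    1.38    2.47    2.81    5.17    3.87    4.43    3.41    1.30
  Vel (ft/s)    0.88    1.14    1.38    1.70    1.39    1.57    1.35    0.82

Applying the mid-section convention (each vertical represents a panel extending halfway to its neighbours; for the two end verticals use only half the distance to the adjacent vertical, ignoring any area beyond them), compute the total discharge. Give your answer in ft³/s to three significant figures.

42.0 ft³/s

w_1 = (1.6 − 1.0)/2 = 0.3 ft; q_1 = 0.88 × 1.38 × 0.3 = 0.3643 ft³/s
w_2 = (2.5 − 1.0)/2 = 0.75 ft; q_2 = 1.14 × 2.47 × 0.75 = 2.112 ft³/s
w_3 = (3.7 − 1.6)/2 = 1.05 ft; q_3 = 1.38 × 2.81 × 1.05 = 4.072 ft³/s
w_4 = (4.8 − 2.5)/2 = 1.15 ft; q_4 = 1.70 × 5.17 × 1.15 = 10.11 ft³/s
w_5 = (6.2 − 3.7)/2 = 1.25 ft; q_5 = 1.39 × 3.87 × 1.25 = 6.724 ft³/s
w_6 = (7.9 − 4.8)/2 = 1.55 ft; q_6 = 1.57 × 4.43 × 1.55 = 10.78 ft³/s
w_7 = (9.3 − 6.2)/2 = 1.55 ft; q_7 = 1.35 × 3.41 × 1.55 = 7.135 ft³/s
w_8 = (9.3 − 7.9)/2 = 0.7 ft; q_8 = 0.82 × 1.30 × 0.7 = 0.7462 ft³/s
Q = Σ qᵢ = 42.04 ft³/s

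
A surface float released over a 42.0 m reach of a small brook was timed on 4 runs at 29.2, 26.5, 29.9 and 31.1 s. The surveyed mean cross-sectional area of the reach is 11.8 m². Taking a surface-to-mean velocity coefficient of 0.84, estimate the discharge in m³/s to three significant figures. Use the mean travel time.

t̄ = (29.2 + 26.5 + 29.9 + 31.1) / 4 = 29.175 s
v_surface = L / t̄ = 42.0 / 29.175 = 1.440 m/s
v_mean = 0.84 × 1.440 = 1.209 m/s
Q = A × v_mean = 11.8 × 1.209 = 14.27 m³/s

14.3 m³/s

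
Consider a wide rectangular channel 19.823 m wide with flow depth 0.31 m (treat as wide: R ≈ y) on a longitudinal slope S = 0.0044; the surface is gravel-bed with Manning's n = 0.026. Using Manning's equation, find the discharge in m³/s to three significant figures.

7.18 m³/s

A = b·y = 19.823 × 0.31 = 6.145 m²
Wide channel: R ≈ y = 0.31 m
Q = (1/n)·A·R^(2/3)·S^(1/2) = (1/0.026) × 6.145 × 0.3100^(2/3) × 0.0044^(1/2) = 7.181 m³/s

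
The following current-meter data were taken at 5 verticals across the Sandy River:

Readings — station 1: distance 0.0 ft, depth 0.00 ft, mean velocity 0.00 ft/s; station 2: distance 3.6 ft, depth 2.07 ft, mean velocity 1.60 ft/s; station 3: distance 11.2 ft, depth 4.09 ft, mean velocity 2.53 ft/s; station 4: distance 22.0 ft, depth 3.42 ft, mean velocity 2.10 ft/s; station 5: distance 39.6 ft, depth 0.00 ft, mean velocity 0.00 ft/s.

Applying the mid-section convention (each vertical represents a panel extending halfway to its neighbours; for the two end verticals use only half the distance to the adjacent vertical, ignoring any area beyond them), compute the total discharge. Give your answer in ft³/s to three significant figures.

w_2 = (11.2 − 0.0)/2 = 5.6 ft; q_2 = 1.60 × 2.07 × 5.6 = 18.55 ft³/s
w_3 = (22.0 − 3.6)/2 = 9.2 ft; q_3 = 2.53 × 4.09 × 9.2 = 95.20 ft³/s
w_4 = (39.6 − 11.2)/2 = 14.2 ft; q_4 = 2.10 × 3.42 × 14.2 = 102.0 ft³/s
Stations 1, 5 contribute zero (depth or velocity is 0).
Q = Σ qᵢ = 215.7 ft³/s

216 ft³/s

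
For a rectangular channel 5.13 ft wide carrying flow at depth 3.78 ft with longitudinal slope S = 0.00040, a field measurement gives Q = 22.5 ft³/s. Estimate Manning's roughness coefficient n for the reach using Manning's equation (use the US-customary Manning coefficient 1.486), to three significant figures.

0.0340

A = b·y = 5.13 × 3.78 = 19.39 ft²
P = b + 2y = 5.13 + 2×3.78 = 12.69 ft
R = A/P = 19.39/12.69 = 1.528 ft
n = (1.486/Q)·A·R^(2/3)·S^(1/2) = (1.486/22.5) × 19.39 × 1.327 × 0.02000 = 0.03398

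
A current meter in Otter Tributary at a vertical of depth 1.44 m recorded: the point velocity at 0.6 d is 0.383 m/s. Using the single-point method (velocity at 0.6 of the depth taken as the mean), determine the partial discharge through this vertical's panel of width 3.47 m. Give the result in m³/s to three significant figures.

v̄ = v₀.₆ = 0.383 m/s
q = v̄ × d × w = 0.3830 × 1.44 × 3.47 = 1.914 m³/s

1.91 m³/s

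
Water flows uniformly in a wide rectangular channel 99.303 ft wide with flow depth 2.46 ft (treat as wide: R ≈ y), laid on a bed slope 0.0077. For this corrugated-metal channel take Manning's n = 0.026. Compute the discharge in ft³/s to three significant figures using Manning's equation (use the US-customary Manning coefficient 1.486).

A = b·y = 99.303 × 2.46 = 244.3 ft²
Wide channel: R ≈ y = 2.46 ft
Q = (1.486/n)·A·R^(2/3)·S^(1/2) = (1.486/0.026) × 244.3 × 2.460^(2/3) × 0.0077^(1/2) = 2233 ft³/s

2230 ft³/s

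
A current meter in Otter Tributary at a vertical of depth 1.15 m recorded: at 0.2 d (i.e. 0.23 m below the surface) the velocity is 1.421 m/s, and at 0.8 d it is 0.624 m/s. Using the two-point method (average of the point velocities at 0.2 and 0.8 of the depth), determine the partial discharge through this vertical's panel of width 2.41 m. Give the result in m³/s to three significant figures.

2.83 m³/s

v̄ = (1.421 + 0.624) / 2 = 1.023 m/s
q = v̄ × d × w = 1.023 × 1.15 × 2.41 = 2.834 m³/s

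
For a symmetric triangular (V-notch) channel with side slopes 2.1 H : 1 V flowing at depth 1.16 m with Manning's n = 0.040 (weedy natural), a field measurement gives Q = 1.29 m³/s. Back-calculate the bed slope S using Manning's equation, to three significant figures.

0.000790

A = z·y² = 2.1×1.16² = 2.826 m²
P = 2y√(1+z²) = 2×1.16×√(1+2.1²) = 5.396 m
R = A/P = 2.826/5.396 = 0.5237 m
S = (Q·n / (1·A·R^(2/3)))² = (1.29×0.040 / (1×2.826×0.6497))² = 0.0007900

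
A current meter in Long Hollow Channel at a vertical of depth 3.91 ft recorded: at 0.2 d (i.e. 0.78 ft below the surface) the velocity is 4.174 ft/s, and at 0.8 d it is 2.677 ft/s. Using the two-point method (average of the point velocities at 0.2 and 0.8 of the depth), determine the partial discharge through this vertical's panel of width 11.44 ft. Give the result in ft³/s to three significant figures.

v̄ = (4.174 + 2.677) / 2 = 3.426 ft/s
q = v̄ × d × w = 3.426 × 3.91 × 11.44 = 153.2 ft³/s

153 ft³/s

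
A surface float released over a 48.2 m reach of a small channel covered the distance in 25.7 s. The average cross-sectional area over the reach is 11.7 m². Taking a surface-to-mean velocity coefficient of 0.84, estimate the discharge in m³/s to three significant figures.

18.4 m³/s

v_surface = L / t̄ = 48.2 / 25.7 = 1.875 m/s
v_mean = 0.84 × 1.875 = 1.575 m/s
Q = A × v_mean = 11.7 × 1.575 = 18.43 m³/s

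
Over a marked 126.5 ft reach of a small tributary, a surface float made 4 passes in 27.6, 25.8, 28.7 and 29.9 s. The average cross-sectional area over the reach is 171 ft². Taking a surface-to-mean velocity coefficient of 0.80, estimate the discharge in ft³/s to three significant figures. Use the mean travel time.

t̄ = (27.6 + 25.8 + 28.7 + 29.9) / 4 = 28 s
v_surface = L / t̄ = 126.5 / 28 = 4.518 ft/s
v_mean = 0.80 × 4.518 = 3.614 ft/s
Q = A × v_mean = 171 × 3.614 = 618.0 ft³/s

618 ft³/s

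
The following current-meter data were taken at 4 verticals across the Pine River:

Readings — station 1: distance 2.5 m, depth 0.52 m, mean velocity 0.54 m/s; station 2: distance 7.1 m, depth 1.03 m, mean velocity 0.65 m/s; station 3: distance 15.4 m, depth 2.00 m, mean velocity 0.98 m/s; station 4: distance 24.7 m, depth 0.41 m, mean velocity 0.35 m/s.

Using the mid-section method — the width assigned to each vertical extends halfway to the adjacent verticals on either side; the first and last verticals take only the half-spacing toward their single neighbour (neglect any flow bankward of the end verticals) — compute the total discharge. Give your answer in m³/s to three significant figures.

22.9 m³/s

w_1 = (7.1 − 2.5)/2 = 2.3 m; q_1 = 0.54 × 0.52 × 2.3 = 0.6458 m³/s
w_2 = (15.4 − 2.5)/2 = 6.45 m; q_2 = 0.65 × 1.03 × 6.45 = 4.318 m³/s
w_3 = (24.7 − 7.1)/2 = 8.8 m; q_3 = 0.98 × 2.00 × 8.8 = 17.25 m³/s
w_4 = (24.7 − 15.4)/2 = 4.65 m; q_4 = 0.35 × 0.41 × 4.65 = 0.6673 m³/s
Q = Σ qᵢ = 22.88 m³/s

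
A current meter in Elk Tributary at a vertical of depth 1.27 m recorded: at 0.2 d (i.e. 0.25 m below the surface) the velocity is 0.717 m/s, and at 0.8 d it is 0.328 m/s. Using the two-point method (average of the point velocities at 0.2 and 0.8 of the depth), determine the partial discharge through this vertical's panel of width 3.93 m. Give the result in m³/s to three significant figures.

v̄ = (0.717 + 0.328) / 2 = 0.5225 m/s
q = v̄ × d × w = 0.5225 × 1.27 × 3.93 = 2.608 m³/s

2.61 m³/s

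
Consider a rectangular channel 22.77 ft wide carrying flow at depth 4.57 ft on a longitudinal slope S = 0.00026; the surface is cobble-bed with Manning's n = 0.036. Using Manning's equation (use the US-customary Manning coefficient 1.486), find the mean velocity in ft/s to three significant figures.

1.46 ft/s

A = b·y = 22.77 × 4.57 = 104.1 ft²
P = b + 2y = 22.77 + 2×4.57 = 31.91 ft
R = A/P = 104.1/31.91 = 3.261 ft
Q = (1.486/n)·A·R^(2/3)·S^(1/2) = (1.486/0.036) × 104.1 × 3.261^(2/3) × 0.00026^(1/2) = 152.3 ft³/s
V = Q/A = 152.3/104.1 = 1.464 ft/s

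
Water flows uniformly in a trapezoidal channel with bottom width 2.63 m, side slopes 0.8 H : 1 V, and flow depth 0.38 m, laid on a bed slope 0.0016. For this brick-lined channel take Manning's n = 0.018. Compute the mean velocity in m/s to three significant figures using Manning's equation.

1.02 m/s

A = (b + z·y)·y = (2.63 + 0.8×0.38)×0.38 = 1.115 m²
P = b + 2y√(1+z²) = 2.63 + 2×0.38×√(1+0.8²) = 3.603 m
R = A/P = 1.115/3.603 = 0.3094 m
Q = (1/n)·A·R^(2/3)·S^(1/2) = (1/0.018) × 1.115 × 0.3094^(2/3) × 0.0016^(1/2) = 1.133 m³/s
V = Q/A = 1.133/1.115 = 1.017 m/s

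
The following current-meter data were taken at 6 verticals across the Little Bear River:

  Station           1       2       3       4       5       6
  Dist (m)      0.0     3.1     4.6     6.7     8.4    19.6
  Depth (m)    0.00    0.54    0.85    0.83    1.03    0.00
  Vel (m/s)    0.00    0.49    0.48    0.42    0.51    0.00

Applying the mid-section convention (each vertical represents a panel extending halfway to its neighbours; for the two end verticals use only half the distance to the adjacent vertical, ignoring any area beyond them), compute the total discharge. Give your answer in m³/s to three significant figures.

5.39 m³/s

w_2 = (4.6 − 0.0)/2 = 2.3 m; q_2 = 0.49 × 0.54 × 2.3 = 0.6086 m³/s
w_3 = (6.7 − 3.1)/2 = 1.8 m; q_3 = 0.48 × 0.85 × 1.8 = 0.7344 m³/s
w_4 = (8.4 − 4.6)/2 = 1.9 m; q_4 = 0.42 × 0.83 × 1.9 = 0.6623 m³/s
w_5 = (19.6 − 6.7)/2 = 6.45 m; q_5 = 0.51 × 1.03 × 6.45 = 3.388 m³/s
Stations 1, 6 contribute zero (depth or velocity is 0).
Q = Σ qᵢ = 5.394 m³/s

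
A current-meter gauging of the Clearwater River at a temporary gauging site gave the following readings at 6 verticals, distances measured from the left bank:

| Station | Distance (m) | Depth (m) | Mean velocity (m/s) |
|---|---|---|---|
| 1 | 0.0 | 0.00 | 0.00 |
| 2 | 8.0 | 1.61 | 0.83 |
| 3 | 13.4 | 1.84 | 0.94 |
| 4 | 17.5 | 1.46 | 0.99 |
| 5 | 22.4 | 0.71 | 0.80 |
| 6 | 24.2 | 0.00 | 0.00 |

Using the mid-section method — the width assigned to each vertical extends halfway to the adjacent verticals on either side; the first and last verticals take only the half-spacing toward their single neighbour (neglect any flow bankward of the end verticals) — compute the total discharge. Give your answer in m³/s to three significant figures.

w_2 = (13.4 − 0.0)/2 = 6.7 m; q_2 = 0.83 × 1.61 × 6.7 = 8.953 m³/s
w_3 = (17.5 − 8.0)/2 = 4.75 m; q_3 = 0.94 × 1.84 × 4.75 = 8.216 m³/s
w_4 = (22.4 − 13.4)/2 = 4.5 m; q_4 = 0.99 × 1.46 × 4.5 = 6.504 m³/s
w_5 = (24.2 − 17.5)/2 = 3.35 m; q_5 = 0.80 × 0.71 × 3.35 = 1.903 m³/s
Stations 1, 6 contribute zero (depth or velocity is 0).
Q = Σ qᵢ = 25.58 m³/s

25.6 m³/s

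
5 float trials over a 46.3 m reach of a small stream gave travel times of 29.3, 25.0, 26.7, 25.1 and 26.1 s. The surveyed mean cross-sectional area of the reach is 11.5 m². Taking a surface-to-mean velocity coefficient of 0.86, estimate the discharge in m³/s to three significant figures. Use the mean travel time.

17.3 m³/s

t̄ = (29.3 + 25.0 + 26.7 + 25.1 + 26.1) / 5 = 26.44 s
v_surface = L / t̄ = 46.3 / 26.44 = 1.751 m/s
v_mean = 0.86 × 1.751 = 1.506 m/s
Q = A × v_mean = 11.5 × 1.506 = 17.32 m³/s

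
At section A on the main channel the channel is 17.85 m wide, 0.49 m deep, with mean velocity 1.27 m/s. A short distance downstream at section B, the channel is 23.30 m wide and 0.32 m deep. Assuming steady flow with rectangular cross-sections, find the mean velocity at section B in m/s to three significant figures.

Q = A₁V₁ = (17.85×0.49) × 1.27 = 11.11 m³/s
A₂ = 23.30 × 0.32 = 7.456 m²
V₂ = Q/A₂ = 11.11/7.456 = 1.490 m/s

1.49 m/s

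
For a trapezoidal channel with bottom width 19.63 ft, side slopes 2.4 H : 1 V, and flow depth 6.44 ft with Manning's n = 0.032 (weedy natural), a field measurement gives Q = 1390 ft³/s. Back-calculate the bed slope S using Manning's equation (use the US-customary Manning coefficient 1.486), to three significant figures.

A = (b + z·y)·y = (19.63 + 2.4×6.44)×6.44 = 226.0 ft²
P = b + 2y√(1+z²) = 19.63 + 2×6.44×√(1+2.4²) = 53.12 ft
R = A/P = 226.0/53.12 = 4.254 ft
S = (Q·n / (1.486·A·R^(2/3)))² = (1390×0.032 / (1.486×226.0×2.625))² = 0.002546

0.00255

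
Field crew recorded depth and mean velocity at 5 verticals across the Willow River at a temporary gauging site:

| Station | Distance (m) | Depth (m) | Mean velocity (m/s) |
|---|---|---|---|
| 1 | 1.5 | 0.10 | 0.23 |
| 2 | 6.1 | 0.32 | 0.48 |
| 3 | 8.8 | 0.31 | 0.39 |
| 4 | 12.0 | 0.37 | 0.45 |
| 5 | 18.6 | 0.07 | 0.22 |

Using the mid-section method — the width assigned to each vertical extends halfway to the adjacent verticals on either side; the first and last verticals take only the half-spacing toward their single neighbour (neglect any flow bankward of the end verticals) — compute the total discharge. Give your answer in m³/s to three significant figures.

w_1 = (6.1 − 1.5)/2 = 2.3 m; q_1 = 0.23 × 0.10 × 2.3 = 0.05290 m³/s
w_2 = (8.8 − 1.5)/2 = 3.65 m; q_2 = 0.48 × 0.32 × 3.65 = 0.5606 m³/s
w_3 = (12.0 − 6.1)/2 = 2.95 m; q_3 = 0.39 × 0.31 × 2.95 = 0.3567 m³/s
w_4 = (18.6 − 8.8)/2 = 4.9 m; q_4 = 0.45 × 0.37 × 4.9 = 0.8159 m³/s
w_5 = (18.6 − 12.0)/2 = 3.3 m; q_5 = 0.22 × 0.07 × 3.3 = 0.05082 m³/s
Q = Σ qᵢ = 1.837 m³/s

1.84 m³/s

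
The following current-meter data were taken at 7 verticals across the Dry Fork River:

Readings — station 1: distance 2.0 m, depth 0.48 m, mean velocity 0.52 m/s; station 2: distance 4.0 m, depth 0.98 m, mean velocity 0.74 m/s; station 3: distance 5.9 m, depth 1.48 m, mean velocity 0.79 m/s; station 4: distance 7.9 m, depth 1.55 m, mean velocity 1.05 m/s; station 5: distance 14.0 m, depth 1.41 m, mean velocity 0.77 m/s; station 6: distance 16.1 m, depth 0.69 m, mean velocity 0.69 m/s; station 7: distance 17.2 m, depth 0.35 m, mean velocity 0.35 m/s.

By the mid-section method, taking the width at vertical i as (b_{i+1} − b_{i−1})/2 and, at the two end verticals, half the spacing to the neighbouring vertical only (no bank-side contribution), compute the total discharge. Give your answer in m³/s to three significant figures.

15.8 m³/s

w_1 = (4.0 − 2.0)/2 = 1 m; q_1 = 0.52 × 0.48 × 1 = 0.2496 m³/s
w_2 = (5.9 − 2.0)/2 = 1.95 m; q_2 = 0.74 × 0.98 × 1.95 = 1.414 m³/s
w_3 = (7.9 − 4.0)/2 = 1.95 m; q_3 = 0.79 × 1.48 × 1.95 = 2.280 m³/s
w_4 = (14.0 − 5.9)/2 = 4.05 m; q_4 = 1.05 × 1.55 × 4.05 = 6.591 m³/s
w_5 = (16.1 − 7.9)/2 = 4.1 m; q_5 = 0.77 × 1.41 × 4.1 = 4.451 m³/s
w_6 = (17.2 − 14.0)/2 = 1.6 m; q_6 = 0.69 × 0.69 × 1.6 = 0.7618 m³/s
w_7 = (17.2 − 16.1)/2 = 0.55 m; q_7 = 0.35 × 0.35 × 0.55 = 0.06738 m³/s
Q = Σ qᵢ = 15.82 m³/s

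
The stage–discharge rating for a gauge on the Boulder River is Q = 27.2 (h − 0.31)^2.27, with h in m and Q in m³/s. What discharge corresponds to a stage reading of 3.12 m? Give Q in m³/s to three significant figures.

Q = 27.2 × (3.12 − 0.31)^2.27 = 27.2 × 2.81^2.27 = 283.9 m³/s

284 m³/s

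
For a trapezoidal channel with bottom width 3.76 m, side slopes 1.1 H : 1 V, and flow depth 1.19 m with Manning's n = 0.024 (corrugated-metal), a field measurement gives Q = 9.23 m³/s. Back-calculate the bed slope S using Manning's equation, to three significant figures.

0.00174

A = (b + z·y)·y = (3.76 + 1.1×1.19)×1.19 = 6.032 m²
P = b + 2y√(1+z²) = 3.76 + 2×1.19×√(1+1.1²) = 7.298 m
R = A/P = 6.032/7.298 = 0.8265 m
S = (Q·n / (1·A·R^(2/3)))² = (9.23×0.024 / (1×6.032×0.8807))² = 0.001739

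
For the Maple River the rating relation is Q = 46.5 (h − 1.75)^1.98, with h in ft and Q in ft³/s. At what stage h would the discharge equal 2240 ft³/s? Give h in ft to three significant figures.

8.83 ft

h − h₀ = (Q/C)^(1/b) = (2240/46.5)^(1/1.98) = 7.078 ft
h = 1.75 + 7.078 = 8.828 ft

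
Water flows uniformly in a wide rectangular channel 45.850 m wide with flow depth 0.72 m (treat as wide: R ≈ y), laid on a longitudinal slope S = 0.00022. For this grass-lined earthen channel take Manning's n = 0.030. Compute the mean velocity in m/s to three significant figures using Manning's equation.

A = b·y = 45.850 × 0.72 = 33.01 m²
Wide channel: R ≈ y = 0.72 m
Q = (1/n)·A·R^(2/3)·S^(1/2) = (1/0.030) × 33.01 × 0.7200^(2/3) × 0.00022^(1/2) = 13.11 m³/s
V = Q/A = 13.11/33.01 = 0.3972 m/s

0.397 m/s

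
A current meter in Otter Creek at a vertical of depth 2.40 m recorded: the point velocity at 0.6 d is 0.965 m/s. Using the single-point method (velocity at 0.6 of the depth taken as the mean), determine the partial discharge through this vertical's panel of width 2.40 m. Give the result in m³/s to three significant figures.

v̄ = v₀.₆ = 0.965 m/s
q = v̄ × d × w = 0.9650 × 2.40 × 2.40 = 5.558 m³/s

5.56 m³/s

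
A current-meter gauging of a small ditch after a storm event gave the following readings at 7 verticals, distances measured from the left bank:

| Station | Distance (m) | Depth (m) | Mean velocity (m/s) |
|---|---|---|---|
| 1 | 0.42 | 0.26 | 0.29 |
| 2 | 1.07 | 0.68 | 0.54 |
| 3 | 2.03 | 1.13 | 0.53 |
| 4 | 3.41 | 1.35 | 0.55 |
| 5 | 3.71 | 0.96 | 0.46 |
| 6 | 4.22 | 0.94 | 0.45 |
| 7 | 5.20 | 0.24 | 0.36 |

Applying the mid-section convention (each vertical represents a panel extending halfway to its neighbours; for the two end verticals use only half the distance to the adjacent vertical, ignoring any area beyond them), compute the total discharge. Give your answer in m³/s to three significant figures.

2.18 m³/s

w_1 = (1.07 − 0.42)/2 = 0.325 m; q_1 = 0.29 × 0.26 × 0.325 = 0.02451 m³/s
w_2 = (2.03 − 0.42)/2 = 0.805 m; q_2 = 0.54 × 0.68 × 0.805 = 0.2956 m³/s
w_3 = (3.41 − 1.07)/2 = 1.17 m; q_3 = 0.53 × 1.13 × 1.17 = 0.7007 m³/s
w_4 = (3.71 − 2.03)/2 = 0.84 m; q_4 = 0.55 × 1.35 × 0.84 = 0.6237 m³/s
w_5 = (4.22 − 3.41)/2 = 0.405 m; q_5 = 0.46 × 0.96 × 0.405 = 0.1788 m³/s
w_6 = (5.20 − 3.71)/2 = 0.745 m; q_6 = 0.45 × 0.94 × 0.745 = 0.3151 m³/s
w_7 = (5.20 − 4.22)/2 = 0.49 m; q_7 = 0.36 × 0.24 × 0.49 = 0.04234 m³/s
Q = Σ qᵢ = 2.181 m³/s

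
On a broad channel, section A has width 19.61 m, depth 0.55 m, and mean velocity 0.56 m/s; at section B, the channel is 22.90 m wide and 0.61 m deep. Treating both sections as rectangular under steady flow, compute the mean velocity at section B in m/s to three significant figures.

Q = A₁V₁ = (19.61×0.55) × 0.56 = 6.040 m³/s
A₂ = 22.90 × 0.61 = 13.97 m²
V₂ = Q/A₂ = 6.040/13.97 = 0.4324 m/s

0.432 m/s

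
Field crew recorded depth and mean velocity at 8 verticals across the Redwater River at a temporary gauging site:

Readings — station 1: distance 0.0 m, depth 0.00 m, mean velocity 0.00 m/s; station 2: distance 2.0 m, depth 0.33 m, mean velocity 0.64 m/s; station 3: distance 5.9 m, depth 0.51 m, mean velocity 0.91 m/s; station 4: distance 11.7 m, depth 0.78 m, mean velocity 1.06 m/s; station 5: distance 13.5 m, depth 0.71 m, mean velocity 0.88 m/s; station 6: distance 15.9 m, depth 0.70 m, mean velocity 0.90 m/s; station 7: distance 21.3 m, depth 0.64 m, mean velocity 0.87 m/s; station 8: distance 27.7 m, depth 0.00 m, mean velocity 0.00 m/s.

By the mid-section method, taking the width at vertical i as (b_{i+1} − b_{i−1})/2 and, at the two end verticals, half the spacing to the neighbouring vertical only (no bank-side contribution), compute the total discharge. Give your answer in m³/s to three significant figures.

13.1 m³/s

w_2 = (5.9 − 0.0)/2 = 2.95 m; q_2 = 0.64 × 0.33 × 2.95 = 0.6230 m³/s
w_3 = (11.7 − 2.0)/2 = 4.85 m; q_3 = 0.91 × 0.51 × 4.85 = 2.251 m³/s
w_4 = (13.5 − 5.9)/2 = 3.8 m; q_4 = 1.06 × 0.78 × 3.8 = 3.142 m³/s
w_5 = (15.9 − 11.7)/2 = 2.1 m; q_5 = 0.88 × 0.71 × 2.1 = 1.312 m³/s
w_6 = (21.3 − 13.5)/2 = 3.9 m; q_6 = 0.90 × 0.70 × 3.9 = 2.457 m³/s
w_7 = (27.7 − 15.9)/2 = 5.9 m; q_7 = 0.87 × 0.64 × 5.9 = 3.285 m³/s
Stations 1, 8 contribute zero (depth or velocity is 0).
Q = Σ qᵢ = 13.07 m³/s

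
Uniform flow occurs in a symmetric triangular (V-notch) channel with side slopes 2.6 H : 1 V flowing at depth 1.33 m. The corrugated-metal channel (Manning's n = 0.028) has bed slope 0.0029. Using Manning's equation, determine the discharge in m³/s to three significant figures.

A = z·y² = 2.6×1.33² = 4.599 m²
P = 2y√(1+z²) = 2×1.33×√(1+2.6²) = 7.410 m
R = A/P = 4.599/7.410 = 0.6207 m
Q = (1/n)·A·R^(2/3)·S^(1/2) = (1/0.028) × 4.599 × 0.6207^(2/3) × 0.0029^(1/2) = 6.436 m³/s

6.44 m³/s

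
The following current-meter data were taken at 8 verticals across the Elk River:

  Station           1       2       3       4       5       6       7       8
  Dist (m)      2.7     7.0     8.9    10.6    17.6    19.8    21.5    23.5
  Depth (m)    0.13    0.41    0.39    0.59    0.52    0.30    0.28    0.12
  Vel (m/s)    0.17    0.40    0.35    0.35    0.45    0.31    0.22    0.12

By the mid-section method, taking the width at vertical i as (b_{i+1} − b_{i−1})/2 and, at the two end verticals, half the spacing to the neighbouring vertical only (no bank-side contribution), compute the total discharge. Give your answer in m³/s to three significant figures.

w_1 = (7.0 − 2.7)/2 = 2.15 m; q_1 = 0.17 × 0.13 × 2.15 = 0.04752 m³/s
w_2 = (8.9 − 2.7)/2 = 3.1 m; q_2 = 0.40 × 0.41 × 3.1 = 0.5084 m³/s
w_3 = (10.6 − 7.0)/2 = 1.8 m; q_3 = 0.35 × 0.39 × 1.8 = 0.2457 m³/s
w_4 = (17.6 − 8.9)/2 = 4.35 m; q_4 = 0.35 × 0.59 × 4.35 = 0.8983 m³/s
w_5 = (19.8 − 10.6)/2 = 4.6 m; q_5 = 0.45 × 0.52 × 4.6 = 1.076 m³/s
w_6 = (21.5 − 17.6)/2 = 1.95 m; q_6 = 0.31 × 0.30 × 1.95 = 0.1814 m³/s
w_7 = (23.5 − 19.8)/2 = 1.85 m; q_7 = 0.22 × 0.28 × 1.85 = 0.1140 m³/s
w_8 = (23.5 − 21.5)/2 = 1 m; q_8 = 0.12 × 0.12 × 1 = 0.01440 m³/s
Q = Σ qᵢ = 3.086 m³/s

3.09 m³/s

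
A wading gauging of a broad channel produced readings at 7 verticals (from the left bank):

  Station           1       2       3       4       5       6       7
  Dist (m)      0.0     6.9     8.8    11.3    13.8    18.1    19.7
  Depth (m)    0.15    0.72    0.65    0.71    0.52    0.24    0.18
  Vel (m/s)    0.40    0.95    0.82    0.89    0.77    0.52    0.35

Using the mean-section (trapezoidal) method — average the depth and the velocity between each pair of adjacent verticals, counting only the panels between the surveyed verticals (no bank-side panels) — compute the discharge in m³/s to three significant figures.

7.11 m³/s

Panel 1-2: Δb = 6.9 m, d̄ = (0.15+0.72)/2 = 0.435, v̄ = (0.40+0.95)/2 = 0.675 → q = 6.9×0.435×0.675 = 2.026 m³/s
Panel 2-3: Δb = 1.9 m, d̄ = (0.72+0.65)/2 = 0.685, v̄ = (0.95+0.82)/2 = 0.885 → q = 1.9×0.685×0.885 = 1.152 m³/s
Panel 3-4: Δb = 2.5 m, d̄ = (0.65+0.71)/2 = 0.68, v̄ = (0.82+0.89)/2 = 0.855 → q = 2.5×0.68×0.855 = 1.454 m³/s
Panel 4-5: Δb = 2.5 m, d̄ = (0.71+0.52)/2 = 0.615, v̄ = (0.89+0.77)/2 = 0.83 → q = 2.5×0.615×0.83 = 1.276 m³/s
Panel 5-6: Δb = 4.3 m, d̄ = (0.52+0.24)/2 = 0.38, v̄ = (0.77+0.52)/2 = 0.645 → q = 4.3×0.38×0.645 = 1.054 m³/s
Panel 6-7: Δb = 1.6 m, d̄ = (0.24+0.18)/2 = 0.21, v̄ = (0.52+0.35)/2 = 0.435 → q = 1.6×0.21×0.435 = 0.1462 m³/s
Q = Σ q = 7.108 m³/s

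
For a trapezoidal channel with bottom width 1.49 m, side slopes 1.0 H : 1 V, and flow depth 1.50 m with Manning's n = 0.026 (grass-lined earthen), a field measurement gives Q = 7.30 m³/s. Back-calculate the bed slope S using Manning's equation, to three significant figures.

A = (b + z·y)·y = (1.49 + 1.0×1.50)×1.50 = 4.485 m²
P = b + 2y√(1+z²) = 1.49 + 2×1.50×√(1+1.0²) = 5.733 m
R = A/P = 4.485/5.733 = 0.7824 m
S = (Q·n / (1·A·R^(2/3)))² = (7.30×0.026 / (1×4.485×0.8491))² = 0.002484

0.00248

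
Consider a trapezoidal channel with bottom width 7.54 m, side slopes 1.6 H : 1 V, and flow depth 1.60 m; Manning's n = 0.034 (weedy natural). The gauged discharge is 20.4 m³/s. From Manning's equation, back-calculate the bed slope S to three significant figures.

A = (b + z·y)·y = (7.54 + 1.6×1.60)×1.60 = 16.16 m²
P = b + 2y√(1+z²) = 7.54 + 2×1.60×√(1+1.6²) = 13.58 m
R = A/P = 16.16/13.58 = 1.190 m
S = (Q·n / (1·A·R^(2/3)))² = (20.4×0.034 / (1×16.16×1.123))² = 0.001461

0.00146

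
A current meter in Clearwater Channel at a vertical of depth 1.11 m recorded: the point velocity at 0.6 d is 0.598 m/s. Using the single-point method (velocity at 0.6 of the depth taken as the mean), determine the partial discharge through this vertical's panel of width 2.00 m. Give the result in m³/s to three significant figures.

v̄ = v₀.₆ = 0.598 m/s
q = v̄ × d × w = 0.5980 × 1.11 × 2.00 = 1.328 m³/s

1.33 m³/s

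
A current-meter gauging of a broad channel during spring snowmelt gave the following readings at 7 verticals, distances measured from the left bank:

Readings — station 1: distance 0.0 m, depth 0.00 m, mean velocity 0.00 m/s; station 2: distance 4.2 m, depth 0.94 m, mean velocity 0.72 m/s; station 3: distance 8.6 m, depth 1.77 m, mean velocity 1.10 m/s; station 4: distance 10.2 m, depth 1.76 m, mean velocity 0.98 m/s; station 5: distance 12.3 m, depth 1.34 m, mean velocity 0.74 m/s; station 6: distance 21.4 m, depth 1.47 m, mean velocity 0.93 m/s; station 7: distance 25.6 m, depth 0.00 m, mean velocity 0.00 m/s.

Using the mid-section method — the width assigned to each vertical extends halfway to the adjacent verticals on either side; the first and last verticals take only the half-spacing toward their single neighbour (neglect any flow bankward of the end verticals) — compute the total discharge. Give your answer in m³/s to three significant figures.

26.6 m³/s

w_2 = (8.6 − 0.0)/2 = 4.3 m; q_2 = 0.72 × 0.94 × 4.3 = 2.910 m³/s
w_3 = (10.2 − 4.2)/2 = 3 m; q_3 = 1.10 × 1.77 × 3 = 5.841 m³/s
w_4 = (12.3 − 8.6)/2 = 1.85 m; q_4 = 0.98 × 1.76 × 1.85 = 3.191 m³/s
w_5 = (21.4 − 10.2)/2 = 5.6 m; q_5 = 0.74 × 1.34 × 5.6 = 5.553 m³/s
w_6 = (25.6 − 12.3)/2 = 6.65 m; q_6 = 0.93 × 1.47 × 6.65 = 9.091 m³/s
Stations 1, 7 contribute zero (depth or velocity is 0).
Q = Σ qᵢ = 26.59 m³/s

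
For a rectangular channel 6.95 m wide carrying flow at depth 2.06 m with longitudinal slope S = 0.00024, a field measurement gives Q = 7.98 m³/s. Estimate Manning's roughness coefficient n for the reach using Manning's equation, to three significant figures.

A = b·y = 6.95 × 2.06 = 14.32 m²
P = b + 2y = 6.95 + 2×2.06 = 11.07 m
R = A/P = 14.32/11.07 = 1.293 m
n = (1/Q)·A·R^(2/3)·S^(1/2) = (1/7.98) × 14.32 × 1.187 × 0.01549 = 0.03299

0.0330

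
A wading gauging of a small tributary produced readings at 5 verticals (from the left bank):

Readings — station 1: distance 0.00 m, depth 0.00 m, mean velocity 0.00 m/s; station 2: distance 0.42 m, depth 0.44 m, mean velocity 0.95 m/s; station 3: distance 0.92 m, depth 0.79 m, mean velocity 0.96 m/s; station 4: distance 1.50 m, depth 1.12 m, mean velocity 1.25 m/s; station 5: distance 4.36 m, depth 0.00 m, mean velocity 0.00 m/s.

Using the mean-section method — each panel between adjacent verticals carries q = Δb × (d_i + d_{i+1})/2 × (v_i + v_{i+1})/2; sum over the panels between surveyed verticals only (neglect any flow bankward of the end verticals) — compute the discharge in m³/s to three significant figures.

1.95 m³/s

Panel 1-2: Δb = 0.42 m, d̄ = (0.00+0.44)/2 = 0.22, v̄ = (0.00+0.95)/2 = 0.475 → q = 0.42×0.22×0.475 = 0.04389 m³/s
Panel 2-3: Δb = 0.5 m, d̄ = (0.44+0.79)/2 = 0.615, v̄ = (0.95+0.96)/2 = 0.955 → q = 0.5×0.615×0.955 = 0.2937 m³/s
Panel 3-4: Δb = 0.58 m, d̄ = (0.79+1.12)/2 = 0.955, v̄ = (0.96+1.25)/2 = 1.105 → q = 0.58×0.955×1.105 = 0.6121 m³/s
Panel 4-5: Δb = 2.86 m, d̄ = (1.12+0.00)/2 = 0.56, v̄ = (1.25+0.00)/2 = 0.625 → q = 2.86×0.56×0.625 = 1.001 m³/s
Q = Σ q = 1.951 m³/s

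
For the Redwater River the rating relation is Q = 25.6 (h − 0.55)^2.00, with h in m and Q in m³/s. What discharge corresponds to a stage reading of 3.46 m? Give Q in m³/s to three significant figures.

Q = 25.6 × (3.46 − 0.55)^2.00 = 25.6 × 2.91^2.00 = 216.8 m³/s

217 m³/s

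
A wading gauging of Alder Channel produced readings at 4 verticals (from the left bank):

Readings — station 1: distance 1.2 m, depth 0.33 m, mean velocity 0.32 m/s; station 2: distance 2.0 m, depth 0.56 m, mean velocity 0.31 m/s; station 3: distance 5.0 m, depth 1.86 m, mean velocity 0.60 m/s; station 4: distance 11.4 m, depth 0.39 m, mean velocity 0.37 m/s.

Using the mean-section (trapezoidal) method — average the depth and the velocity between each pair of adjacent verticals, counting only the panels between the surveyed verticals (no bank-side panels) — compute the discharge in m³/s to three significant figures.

Panel 1-2: Δb = 0.8 m, d̄ = (0.33+0.56)/2 = 0.445, v̄ = (0.32+0.31)/2 = 0.315 → q = 0.8×0.445×0.315 = 0.1121 m³/s
Panel 2-3: Δb = 3 m, d̄ = (0.56+1.86)/2 = 1.21, v̄ = (0.31+0.60)/2 = 0.455 → q = 3×1.21×0.455 = 1.652 m³/s
Panel 3-4: Δb = 6.4 m, d̄ = (1.86+0.39)/2 = 1.125, v̄ = (0.60+0.37)/2 = 0.485 → q = 6.4×1.125×0.485 = 3.492 m³/s
Q = Σ q = 5.256 m³/s

5.26 m³/s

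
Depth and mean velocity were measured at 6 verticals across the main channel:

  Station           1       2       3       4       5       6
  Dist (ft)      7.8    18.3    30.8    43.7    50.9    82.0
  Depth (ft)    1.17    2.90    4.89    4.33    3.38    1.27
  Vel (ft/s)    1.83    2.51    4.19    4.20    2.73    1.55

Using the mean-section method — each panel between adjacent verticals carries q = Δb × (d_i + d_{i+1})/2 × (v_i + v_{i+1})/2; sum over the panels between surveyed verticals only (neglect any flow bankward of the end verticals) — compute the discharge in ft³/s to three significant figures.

710 ft³/s

Panel 1-2: Δb = 10.5 ft, d̄ = (1.17+2.90)/2 = 2.035, v̄ = (1.83+2.51)/2 = 2.17 → q = 10.5×2.035×2.17 = 46.37 ft³/s
Panel 2-3: Δb = 12.5 ft, d̄ = (2.90+4.89)/2 = 3.895, v̄ = (2.51+4.19)/2 = 3.35 → q = 12.5×3.895×3.35 = 163.1 ft³/s
Panel 3-4: Δb = 12.9 ft, d̄ = (4.89+4.33)/2 = 4.61, v̄ = (4.19+4.20)/2 = 4.195 → q = 12.9×4.61×4.195 = 249.5 ft³/s
Panel 4-5: Δb = 7.2 ft, d̄ = (4.33+3.38)/2 = 3.855, v̄ = (4.20+2.73)/2 = 3.465 → q = 7.2×3.855×3.465 = 96.17 ft³/s
Panel 5-6: Δb = 31.1 ft, d̄ = (3.38+1.27)/2 = 2.325, v̄ = (2.73+1.55)/2 = 2.14 → q = 31.1×2.325×2.14 = 154.7 ft³/s
Q = Σ q = 709.9 ft³/s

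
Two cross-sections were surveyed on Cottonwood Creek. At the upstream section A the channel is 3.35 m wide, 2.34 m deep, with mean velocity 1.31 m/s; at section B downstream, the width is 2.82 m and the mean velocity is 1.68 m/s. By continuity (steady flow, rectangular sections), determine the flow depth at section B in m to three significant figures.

Q = A₁V₁ = (3.35×2.34) × 1.31 = 10.27 m³/s
d₂ = Q/(b₂ V₂) = 10.27/(2.82×1.68) = 2.168 m

2.17 m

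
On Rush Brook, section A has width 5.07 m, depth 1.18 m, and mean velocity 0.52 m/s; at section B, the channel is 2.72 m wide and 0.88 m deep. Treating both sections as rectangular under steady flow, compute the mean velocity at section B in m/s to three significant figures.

1.30 m/s

Q = A₁V₁ = (5.07×1.18) × 0.52 = 3.111 m³/s
A₂ = 2.72 × 0.88 = 2.394 m²
V₂ = Q/A₂ = 3.111/2.394 = 1.300 m/s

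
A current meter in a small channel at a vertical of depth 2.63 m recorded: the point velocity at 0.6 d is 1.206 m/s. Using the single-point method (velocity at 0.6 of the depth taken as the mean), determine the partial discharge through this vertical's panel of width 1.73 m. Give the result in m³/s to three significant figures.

v̄ = v₀.₆ = 1.206 m/s
q = v̄ × d × w = 1.206 × 2.63 × 1.73 = 5.487 m³/s

5.49 m³/s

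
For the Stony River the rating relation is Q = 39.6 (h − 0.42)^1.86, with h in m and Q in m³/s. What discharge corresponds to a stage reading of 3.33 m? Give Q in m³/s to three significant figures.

Q = 39.6 × (3.33 − 0.42)^1.86 = 39.6 × 2.91^1.86 = 288.8 m³/s

289 m³/s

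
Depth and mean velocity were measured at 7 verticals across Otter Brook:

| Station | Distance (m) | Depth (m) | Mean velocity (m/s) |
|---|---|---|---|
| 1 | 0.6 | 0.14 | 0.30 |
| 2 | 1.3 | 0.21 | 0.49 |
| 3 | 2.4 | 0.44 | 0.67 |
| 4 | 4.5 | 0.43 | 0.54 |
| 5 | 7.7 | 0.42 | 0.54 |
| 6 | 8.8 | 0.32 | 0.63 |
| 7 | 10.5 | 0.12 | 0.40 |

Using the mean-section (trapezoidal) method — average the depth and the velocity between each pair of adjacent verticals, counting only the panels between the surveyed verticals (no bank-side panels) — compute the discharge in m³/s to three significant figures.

1.97 m³/s

Panel 1-2: Δb = 0.7 m, d̄ = (0.14+0.21)/2 = 0.175, v̄ = (0.30+0.49)/2 = 0.395 → q = 0.7×0.175×0.395 = 0.04839 m³/s
Panel 2-3: Δb = 1.1 m, d̄ = (0.21+0.44)/2 = 0.325, v̄ = (0.49+0.67)/2 = 0.58 → q = 1.1×0.325×0.58 = 0.2074 m³/s
Panel 3-4: Δb = 2.1 m, d̄ = (0.44+0.43)/2 = 0.435, v̄ = (0.67+0.54)/2 = 0.605 → q = 2.1×0.435×0.605 = 0.5527 m³/s
Panel 4-5: Δb = 3.2 m, d̄ = (0.43+0.42)/2 = 0.425, v̄ = (0.54+0.54)/2 = 0.54 → q = 3.2×0.425×0.54 = 0.7344 m³/s
Panel 5-6: Δb = 1.1 m, d̄ = (0.42+0.32)/2 = 0.37, v̄ = (0.54+0.63)/2 = 0.585 → q = 1.1×0.37×0.585 = 0.2381 m³/s
Panel 6-7: Δb = 1.7 m, d̄ = (0.32+0.12)/2 = 0.22, v̄ = (0.63+0.40)/2 = 0.515 → q = 1.7×0.22×0.515 = 0.1926 m³/s
Q = Σ q = 1.974 m³/s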